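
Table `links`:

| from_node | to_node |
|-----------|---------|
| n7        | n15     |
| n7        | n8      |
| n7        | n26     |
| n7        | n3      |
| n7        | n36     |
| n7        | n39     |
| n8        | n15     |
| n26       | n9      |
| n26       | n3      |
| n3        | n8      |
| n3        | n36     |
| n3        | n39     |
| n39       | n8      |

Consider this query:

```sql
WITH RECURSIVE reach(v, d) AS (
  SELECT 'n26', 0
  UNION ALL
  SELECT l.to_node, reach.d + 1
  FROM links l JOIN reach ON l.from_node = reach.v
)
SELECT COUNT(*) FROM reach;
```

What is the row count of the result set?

Base: (n26, d=0).
Iteration 1: edges from {n26} -> (n3, d=1), (n9, d=1).
Iteration 2: edges from {n3,n9} -> (n36, d=2), (n39, d=2), (n8, d=2).
Iteration 3: edges from {n36,n39,n8} -> (n15, d=3), (n8, d=3).
Iteration 4: edges from {n15,n8} -> (n15, d=4).
Iteration 5: no outgoing edges from {n15}; recursion stops.
Total rows emitted: 9.

9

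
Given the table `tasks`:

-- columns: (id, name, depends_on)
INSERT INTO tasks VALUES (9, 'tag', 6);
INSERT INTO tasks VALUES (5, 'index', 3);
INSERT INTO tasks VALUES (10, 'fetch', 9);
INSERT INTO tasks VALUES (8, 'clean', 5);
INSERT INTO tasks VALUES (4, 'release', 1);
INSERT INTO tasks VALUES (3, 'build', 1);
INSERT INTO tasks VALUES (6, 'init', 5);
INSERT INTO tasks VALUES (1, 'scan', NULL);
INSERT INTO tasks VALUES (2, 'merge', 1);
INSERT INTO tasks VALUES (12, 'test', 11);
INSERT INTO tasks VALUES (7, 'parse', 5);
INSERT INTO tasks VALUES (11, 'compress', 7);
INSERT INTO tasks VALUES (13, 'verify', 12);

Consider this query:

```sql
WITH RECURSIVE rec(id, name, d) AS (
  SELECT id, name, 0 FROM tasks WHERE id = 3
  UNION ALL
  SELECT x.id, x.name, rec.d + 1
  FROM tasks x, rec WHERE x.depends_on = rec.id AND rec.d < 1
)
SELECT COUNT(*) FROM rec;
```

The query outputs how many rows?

Base: id=3 (build) at d 0.
Iteration 1: rows with depends_on in {3} -> index (id 5, d 1).
Iteration 2: d < 1 fails for all current rows; recursion stops.
Total rows emitted: 2.

2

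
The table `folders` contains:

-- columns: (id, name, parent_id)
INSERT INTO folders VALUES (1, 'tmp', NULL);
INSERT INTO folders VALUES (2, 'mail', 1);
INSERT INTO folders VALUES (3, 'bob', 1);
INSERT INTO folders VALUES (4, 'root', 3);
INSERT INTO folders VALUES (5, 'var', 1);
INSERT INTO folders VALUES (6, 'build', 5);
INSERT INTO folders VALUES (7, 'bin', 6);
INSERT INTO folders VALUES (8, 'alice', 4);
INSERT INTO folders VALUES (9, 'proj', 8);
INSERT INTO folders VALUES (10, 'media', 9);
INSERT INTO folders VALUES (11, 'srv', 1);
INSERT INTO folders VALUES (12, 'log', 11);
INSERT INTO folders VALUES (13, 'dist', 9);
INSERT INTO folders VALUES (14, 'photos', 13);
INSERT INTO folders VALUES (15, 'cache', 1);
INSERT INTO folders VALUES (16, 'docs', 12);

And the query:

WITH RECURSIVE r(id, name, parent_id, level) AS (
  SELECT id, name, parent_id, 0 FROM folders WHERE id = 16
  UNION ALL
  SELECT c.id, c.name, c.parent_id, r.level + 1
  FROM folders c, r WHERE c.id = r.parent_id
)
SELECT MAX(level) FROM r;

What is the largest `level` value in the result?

3

Base: id=16 (docs), parent_id=12, level 0.
Iteration 1: join on id=12 -> log (id 12, parent_id=11, level 1).
Iteration 2: join on id=11 -> srv (id 11, parent_id=1, level 2).
Iteration 3: join on id=1 -> tmp (id 1, parent_id=NULL, level 3).
Iteration 4: parent_id is NULL; no match; recursion stops.
level values: 0, 1, 2, 3; the maximum is 3.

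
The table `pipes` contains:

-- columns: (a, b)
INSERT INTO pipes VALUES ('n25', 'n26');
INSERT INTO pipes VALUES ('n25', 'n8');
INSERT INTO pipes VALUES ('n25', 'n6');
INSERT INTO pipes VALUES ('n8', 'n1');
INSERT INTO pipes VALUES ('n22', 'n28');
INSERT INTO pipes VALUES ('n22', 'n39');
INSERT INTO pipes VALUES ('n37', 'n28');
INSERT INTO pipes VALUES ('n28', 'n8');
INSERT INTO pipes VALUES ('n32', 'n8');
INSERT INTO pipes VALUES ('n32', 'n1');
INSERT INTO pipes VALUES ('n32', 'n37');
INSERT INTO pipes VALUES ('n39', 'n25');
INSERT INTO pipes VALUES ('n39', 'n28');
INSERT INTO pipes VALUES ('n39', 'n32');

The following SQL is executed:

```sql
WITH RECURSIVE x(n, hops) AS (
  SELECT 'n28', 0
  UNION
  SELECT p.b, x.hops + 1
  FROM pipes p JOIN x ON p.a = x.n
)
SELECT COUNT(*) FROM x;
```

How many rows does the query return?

Base: (n28, hops=0).
Iteration 1: edges from {n28} -> (n8, hops=1).
Iteration 2: edges from {n8} -> (n1, hops=2).
Iteration 3: no outgoing edges from {n1}; recursion stops.
Total rows emitted: 3.

3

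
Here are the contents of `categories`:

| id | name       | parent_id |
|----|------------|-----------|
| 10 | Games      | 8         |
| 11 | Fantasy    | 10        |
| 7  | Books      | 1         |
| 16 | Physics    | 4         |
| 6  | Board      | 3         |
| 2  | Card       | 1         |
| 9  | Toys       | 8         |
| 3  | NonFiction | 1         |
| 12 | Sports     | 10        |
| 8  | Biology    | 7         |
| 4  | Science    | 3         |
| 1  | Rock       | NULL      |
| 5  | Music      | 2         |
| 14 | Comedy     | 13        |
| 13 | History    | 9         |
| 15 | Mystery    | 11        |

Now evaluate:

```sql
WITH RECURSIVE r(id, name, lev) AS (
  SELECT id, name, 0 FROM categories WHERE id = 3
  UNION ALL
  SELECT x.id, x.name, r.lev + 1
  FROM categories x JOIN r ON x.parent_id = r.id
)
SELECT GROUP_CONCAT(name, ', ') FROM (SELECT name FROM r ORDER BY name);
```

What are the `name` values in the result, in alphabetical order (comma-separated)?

Board, NonFiction, Physics, Science

Base: id=3 (NonFiction) at lev 0.
Iteration 1: rows with parent_id in {3} -> Science (id 4, lev 1), Board (id 6, lev 1).
Iteration 2: rows with parent_id in {4,6} -> Physics (id 16, lev 2).
Iteration 3: no rows with parent_id in {16}; recursion stops.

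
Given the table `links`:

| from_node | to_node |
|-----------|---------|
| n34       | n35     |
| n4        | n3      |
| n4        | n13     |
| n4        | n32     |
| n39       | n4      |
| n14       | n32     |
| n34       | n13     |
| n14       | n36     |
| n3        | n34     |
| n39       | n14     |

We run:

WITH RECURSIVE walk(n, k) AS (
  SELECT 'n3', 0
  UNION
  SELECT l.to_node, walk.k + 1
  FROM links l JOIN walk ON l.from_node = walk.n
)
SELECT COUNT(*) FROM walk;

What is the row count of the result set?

Base: (n3, k=0).
Iteration 1: edges from {n3} -> (n34, k=1).
Iteration 2: edges from {n34} -> (n13, k=2), (n35, k=2).
Iteration 3: no outgoing edges from {n13,n35}; recursion stops.
Total rows emitted: 4.

4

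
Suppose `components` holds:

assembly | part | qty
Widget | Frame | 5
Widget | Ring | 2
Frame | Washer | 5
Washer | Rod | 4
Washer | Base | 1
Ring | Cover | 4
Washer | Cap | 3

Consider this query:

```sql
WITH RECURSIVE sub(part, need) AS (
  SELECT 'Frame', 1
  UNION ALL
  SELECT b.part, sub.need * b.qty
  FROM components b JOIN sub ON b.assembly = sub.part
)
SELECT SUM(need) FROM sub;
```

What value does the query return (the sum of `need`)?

46

Base: (Frame, need=1).
Iteration 1: components of {Frame} -> Washer = 1*5 = 5.
Iteration 2: components of {Washer} -> Base = 5*1 = 5, Cap = 5*3 = 15, Rod = 5*4 = 20.
Iteration 3: no further components; recursion stops.
SUM(need) = 1 + 5 + 20 + 5 + 15 = 46.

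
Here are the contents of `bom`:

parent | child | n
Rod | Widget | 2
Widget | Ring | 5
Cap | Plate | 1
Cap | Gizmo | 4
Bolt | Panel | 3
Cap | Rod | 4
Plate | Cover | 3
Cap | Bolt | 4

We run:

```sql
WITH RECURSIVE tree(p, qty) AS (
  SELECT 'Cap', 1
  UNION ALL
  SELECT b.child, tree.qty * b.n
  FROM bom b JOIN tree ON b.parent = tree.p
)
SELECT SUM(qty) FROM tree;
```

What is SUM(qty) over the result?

77

Base: (Cap, qty=1).
Iteration 1: components of {Cap} -> Bolt = 1*4 = 4, Gizmo = 1*4 = 4, Plate = 1*1 = 1, Rod = 1*4 = 4.
Iteration 2: components of {Bolt,Gizmo,Plate,Rod} -> Cover = 1*3 = 3, Panel = 4*3 = 12, Widget = 4*2 = 8.
Iteration 3: components of {Cover,Panel,Widget} -> Ring = 8*5 = 40.
Iteration 4: no further components; recursion stops.
SUM(qty) = 1 + 4 + 1 + 4 + 4 + 12 + 3 + 8 + 40 = 77.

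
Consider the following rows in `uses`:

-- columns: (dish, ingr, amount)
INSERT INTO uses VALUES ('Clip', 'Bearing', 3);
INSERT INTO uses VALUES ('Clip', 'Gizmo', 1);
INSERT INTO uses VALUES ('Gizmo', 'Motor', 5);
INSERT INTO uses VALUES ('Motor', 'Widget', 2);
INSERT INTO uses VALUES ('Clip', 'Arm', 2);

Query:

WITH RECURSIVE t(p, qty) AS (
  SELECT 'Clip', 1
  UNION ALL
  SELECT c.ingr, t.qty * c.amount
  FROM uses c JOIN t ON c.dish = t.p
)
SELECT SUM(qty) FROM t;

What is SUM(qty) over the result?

Base: (Clip, qty=1).
Iteration 1: components of {Clip} -> Arm = 1*2 = 2, Bearing = 1*3 = 3, Gizmo = 1*1 = 1.
Iteration 2: components of {Arm,Bearing,Gizmo} -> Motor = 1*5 = 5.
Iteration 3: components of {Motor} -> Widget = 5*2 = 10.
Iteration 4: no further components; recursion stops.
SUM(qty) = 1 + 3 + 1 + 2 + 5 + 10 = 22.

22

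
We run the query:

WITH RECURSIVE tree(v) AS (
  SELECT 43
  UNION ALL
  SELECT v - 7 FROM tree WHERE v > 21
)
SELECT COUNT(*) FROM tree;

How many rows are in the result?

Base: v=43.
Iteration 1: 43 > 21 holds -> v = 43 - 7 = 36.
Iteration 2: 36 > 21 holds -> v = 36 - 7 = 29.
Iteration 3: 29 > 21 holds -> v = 29 - 7 = 22.
Iteration 4: 22 > 21 holds -> v = 22 - 7 = 15.
Iteration 5: 15 > 21 fails; recursion stops.
Total rows emitted: 5.

5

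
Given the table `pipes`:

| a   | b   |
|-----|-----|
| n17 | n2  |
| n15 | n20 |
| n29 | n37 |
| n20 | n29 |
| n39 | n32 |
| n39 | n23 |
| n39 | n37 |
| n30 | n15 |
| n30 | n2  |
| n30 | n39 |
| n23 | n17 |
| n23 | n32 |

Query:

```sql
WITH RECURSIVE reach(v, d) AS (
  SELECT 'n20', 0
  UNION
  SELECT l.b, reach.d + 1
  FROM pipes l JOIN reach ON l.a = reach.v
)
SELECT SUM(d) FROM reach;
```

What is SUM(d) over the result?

3

Base: (n20, d=0).
Iteration 1: edges from {n20} -> (n29, d=1).
Iteration 2: edges from {n29} -> (n37, d=2).
Iteration 3: no outgoing edges from {n37}; recursion stops.
SUM(d) = 0 + 1 + 2 = 3.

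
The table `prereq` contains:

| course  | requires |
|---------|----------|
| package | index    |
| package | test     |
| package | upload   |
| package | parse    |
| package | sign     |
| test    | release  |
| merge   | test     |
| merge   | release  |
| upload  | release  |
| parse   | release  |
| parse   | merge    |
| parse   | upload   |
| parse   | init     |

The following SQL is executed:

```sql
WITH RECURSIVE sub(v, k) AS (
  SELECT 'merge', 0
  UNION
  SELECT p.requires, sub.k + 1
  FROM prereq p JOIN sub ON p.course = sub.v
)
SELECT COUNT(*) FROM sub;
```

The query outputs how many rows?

4

Base: (merge, k=0).
Iteration 1: edges from {merge} -> (release, k=1), (test, k=1).
Iteration 2: edges from {release,test} -> (release, k=2).
Iteration 3: no outgoing edges from {release}; recursion stops.
Total rows emitted: 4.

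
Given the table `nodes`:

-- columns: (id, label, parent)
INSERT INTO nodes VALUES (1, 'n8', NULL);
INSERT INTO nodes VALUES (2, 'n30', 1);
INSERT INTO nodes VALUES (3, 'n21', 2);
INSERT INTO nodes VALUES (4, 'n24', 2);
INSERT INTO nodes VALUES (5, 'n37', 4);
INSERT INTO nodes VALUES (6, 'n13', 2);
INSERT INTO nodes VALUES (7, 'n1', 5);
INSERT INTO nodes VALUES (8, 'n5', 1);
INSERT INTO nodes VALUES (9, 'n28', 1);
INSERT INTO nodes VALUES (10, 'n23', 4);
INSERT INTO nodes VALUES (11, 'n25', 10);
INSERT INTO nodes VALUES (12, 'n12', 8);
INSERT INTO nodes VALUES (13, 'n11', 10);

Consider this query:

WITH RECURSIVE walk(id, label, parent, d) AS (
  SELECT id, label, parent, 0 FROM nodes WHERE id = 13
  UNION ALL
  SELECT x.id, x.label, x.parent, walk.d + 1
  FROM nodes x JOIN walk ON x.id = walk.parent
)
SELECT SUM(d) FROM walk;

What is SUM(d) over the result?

Base: id=13 (n11), parent=10, d 0.
Iteration 1: join on id=10 -> n23 (id 10, parent=4, d 1).
Iteration 2: join on id=4 -> n24 (id 4, parent=2, d 2).
Iteration 3: join on id=2 -> n30 (id 2, parent=1, d 3).
Iteration 4: join on id=1 -> n8 (id 1, parent=NULL, d 4).
Iteration 5: parent is NULL; no match; recursion stops.
SUM(d) = 0 + 1 + 2 + 3 + 4 = 10.

10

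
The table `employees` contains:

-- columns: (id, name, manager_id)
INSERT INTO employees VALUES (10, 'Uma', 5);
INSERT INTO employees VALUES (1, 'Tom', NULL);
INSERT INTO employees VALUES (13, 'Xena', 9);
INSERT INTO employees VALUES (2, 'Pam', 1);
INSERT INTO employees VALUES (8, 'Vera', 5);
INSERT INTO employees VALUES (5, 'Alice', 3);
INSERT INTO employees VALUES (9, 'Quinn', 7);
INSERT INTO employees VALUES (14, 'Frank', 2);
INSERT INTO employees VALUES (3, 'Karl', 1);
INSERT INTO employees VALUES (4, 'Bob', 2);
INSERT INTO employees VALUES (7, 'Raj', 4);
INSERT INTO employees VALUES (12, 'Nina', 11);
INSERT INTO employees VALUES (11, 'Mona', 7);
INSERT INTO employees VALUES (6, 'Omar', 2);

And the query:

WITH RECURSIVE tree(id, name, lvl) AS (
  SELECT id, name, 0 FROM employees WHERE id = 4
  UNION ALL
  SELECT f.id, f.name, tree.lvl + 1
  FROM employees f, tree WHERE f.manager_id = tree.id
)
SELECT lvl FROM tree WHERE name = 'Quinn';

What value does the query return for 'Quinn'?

Base: id=4 (Bob) at lvl 0.
Iteration 1: rows with manager_id in {4} -> Raj (id 7, lvl 1).
Iteration 2: rows with manager_id in {7} -> Quinn (id 9, lvl 2), Mona (id 11, lvl 2).
Iteration 3: rows with manager_id in {9,11} -> Nina (id 12, lvl 3), Xena (id 13, lvl 3).
Iteration 4: no rows with manager_id in {12,13}; recursion stops.

2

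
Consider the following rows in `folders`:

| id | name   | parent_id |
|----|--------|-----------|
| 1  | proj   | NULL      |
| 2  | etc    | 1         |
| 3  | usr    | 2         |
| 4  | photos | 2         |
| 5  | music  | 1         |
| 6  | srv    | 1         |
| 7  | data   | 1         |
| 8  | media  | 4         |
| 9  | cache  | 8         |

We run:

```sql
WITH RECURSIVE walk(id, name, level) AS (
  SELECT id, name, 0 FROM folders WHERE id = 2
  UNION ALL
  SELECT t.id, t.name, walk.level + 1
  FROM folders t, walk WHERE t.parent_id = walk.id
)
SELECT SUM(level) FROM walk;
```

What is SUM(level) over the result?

7

Base: id=2 (etc) at level 0.
Iteration 1: rows with parent_id in {2} -> usr (id 3, level 1), photos (id 4, level 1).
Iteration 2: rows with parent_id in {3,4} -> media (id 8, level 2).
Iteration 3: rows with parent_id in {8} -> cache (id 9, level 3).
Iteration 4: no rows with parent_id in {9}; recursion stops.
SUM(level) = 0 + 1 + 1 + 2 + 3 = 7.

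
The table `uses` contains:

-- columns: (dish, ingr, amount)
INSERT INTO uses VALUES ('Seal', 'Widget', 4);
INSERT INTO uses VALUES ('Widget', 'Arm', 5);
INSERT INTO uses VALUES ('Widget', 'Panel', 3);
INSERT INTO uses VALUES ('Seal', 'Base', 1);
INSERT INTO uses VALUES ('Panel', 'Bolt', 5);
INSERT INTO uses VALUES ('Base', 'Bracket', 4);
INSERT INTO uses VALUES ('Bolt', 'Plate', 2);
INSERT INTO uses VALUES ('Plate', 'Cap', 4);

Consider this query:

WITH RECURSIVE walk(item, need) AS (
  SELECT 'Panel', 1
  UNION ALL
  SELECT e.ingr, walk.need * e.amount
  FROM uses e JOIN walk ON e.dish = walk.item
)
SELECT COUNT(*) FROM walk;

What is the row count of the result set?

4

Base: (Panel, need=1).
Iteration 1: components of {Panel} -> Bolt = 1*5 = 5.
Iteration 2: components of {Bolt} -> Plate = 5*2 = 10.
Iteration 3: components of {Plate} -> Cap = 10*4 = 40.
Iteration 4: no further components; recursion stops.
Total rows emitted: 4.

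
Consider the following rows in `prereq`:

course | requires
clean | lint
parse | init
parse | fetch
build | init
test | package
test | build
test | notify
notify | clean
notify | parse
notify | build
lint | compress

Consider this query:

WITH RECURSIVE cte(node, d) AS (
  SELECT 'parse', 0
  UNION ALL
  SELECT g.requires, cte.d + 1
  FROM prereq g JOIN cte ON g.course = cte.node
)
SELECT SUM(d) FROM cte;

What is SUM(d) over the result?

Base: (parse, d=0).
Iteration 1: edges from {parse} -> (fetch, d=1), (init, d=1).
Iteration 2: no outgoing edges from {fetch,init}; recursion stops.
SUM(d) = 0 + 1 + 1 = 2.

2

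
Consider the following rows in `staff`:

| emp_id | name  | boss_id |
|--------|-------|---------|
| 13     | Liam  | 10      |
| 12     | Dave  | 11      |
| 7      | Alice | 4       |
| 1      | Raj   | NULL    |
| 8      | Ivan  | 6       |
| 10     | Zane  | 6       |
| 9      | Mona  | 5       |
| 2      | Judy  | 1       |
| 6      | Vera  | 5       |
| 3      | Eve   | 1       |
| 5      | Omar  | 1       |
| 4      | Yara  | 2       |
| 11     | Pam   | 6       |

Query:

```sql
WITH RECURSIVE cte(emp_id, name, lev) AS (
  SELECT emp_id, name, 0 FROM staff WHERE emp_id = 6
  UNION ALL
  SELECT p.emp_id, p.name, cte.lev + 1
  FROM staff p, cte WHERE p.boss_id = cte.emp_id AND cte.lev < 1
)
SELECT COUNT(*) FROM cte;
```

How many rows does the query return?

Base: emp_id=6 (Vera) at lev 0.
Iteration 1: rows with boss_id in {6} -> Ivan (id 8, lev 1), Zane (id 10, lev 1), Pam (id 11, lev 1).
Iteration 2: lev < 1 fails for all current rows; recursion stops.
Total rows emitted: 4.

4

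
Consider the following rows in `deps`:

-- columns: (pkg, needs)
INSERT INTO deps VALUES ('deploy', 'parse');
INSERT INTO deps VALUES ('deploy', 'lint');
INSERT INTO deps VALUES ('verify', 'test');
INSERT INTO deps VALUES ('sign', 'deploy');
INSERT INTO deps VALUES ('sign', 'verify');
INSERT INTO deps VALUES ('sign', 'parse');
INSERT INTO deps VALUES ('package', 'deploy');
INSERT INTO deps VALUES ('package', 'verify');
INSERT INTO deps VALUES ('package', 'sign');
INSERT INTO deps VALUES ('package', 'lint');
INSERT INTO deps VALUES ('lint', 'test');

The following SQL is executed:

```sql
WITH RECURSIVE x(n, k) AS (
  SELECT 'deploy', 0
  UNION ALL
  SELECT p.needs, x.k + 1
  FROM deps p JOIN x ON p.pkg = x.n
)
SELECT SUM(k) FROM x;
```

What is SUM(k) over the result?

4

Base: (deploy, k=0).
Iteration 1: edges from {deploy} -> (lint, k=1), (parse, k=1).
Iteration 2: edges from {lint,parse} -> (test, k=2).
Iteration 3: no outgoing edges from {test}; recursion stops.
SUM(k) = 0 + 1 + 1 + 2 = 4.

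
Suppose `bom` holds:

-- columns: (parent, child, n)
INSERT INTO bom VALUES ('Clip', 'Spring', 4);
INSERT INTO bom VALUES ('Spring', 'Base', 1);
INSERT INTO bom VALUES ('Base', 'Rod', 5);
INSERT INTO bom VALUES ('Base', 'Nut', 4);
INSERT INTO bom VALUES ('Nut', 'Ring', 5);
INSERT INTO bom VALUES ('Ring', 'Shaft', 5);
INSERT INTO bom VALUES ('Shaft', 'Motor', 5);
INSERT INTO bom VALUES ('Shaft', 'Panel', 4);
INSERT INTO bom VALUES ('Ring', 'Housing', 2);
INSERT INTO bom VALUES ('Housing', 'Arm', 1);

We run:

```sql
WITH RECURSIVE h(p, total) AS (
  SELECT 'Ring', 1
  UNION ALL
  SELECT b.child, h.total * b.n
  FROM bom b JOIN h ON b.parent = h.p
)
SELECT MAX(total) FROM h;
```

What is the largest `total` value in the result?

Base: (Ring, total=1).
Iteration 1: components of {Ring} -> Housing = 1*2 = 2, Shaft = 1*5 = 5.
Iteration 2: components of {Housing,Shaft} -> Arm = 2*1 = 2, Motor = 5*5 = 25, Panel = 5*4 = 20.
Iteration 3: no further components; recursion stops.
total values: 1, 5, 2, 25, 20, 2; the maximum is 25.

25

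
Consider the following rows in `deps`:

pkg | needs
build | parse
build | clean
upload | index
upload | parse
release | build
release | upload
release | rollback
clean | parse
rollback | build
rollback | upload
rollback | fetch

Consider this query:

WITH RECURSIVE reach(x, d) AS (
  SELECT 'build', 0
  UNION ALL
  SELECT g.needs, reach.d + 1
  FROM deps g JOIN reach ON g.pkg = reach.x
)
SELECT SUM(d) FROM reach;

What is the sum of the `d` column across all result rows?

Base: (build, d=0).
Iteration 1: edges from {build} -> (clean, d=1), (parse, d=1).
Iteration 2: edges from {clean,parse} -> (parse, d=2).
Iteration 3: no outgoing edges from {parse}; recursion stops.
SUM(d) = 0 + 1 + 1 + 2 = 4.

4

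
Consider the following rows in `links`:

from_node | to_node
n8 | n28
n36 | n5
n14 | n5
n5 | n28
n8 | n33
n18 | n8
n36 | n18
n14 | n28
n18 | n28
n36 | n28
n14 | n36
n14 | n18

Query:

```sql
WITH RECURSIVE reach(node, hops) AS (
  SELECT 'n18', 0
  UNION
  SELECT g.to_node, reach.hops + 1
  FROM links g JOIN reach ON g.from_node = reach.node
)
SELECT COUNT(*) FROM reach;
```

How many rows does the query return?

5

Base: (n18, hops=0).
Iteration 1: edges from {n18} -> (n28, hops=1), (n8, hops=1).
Iteration 2: edges from {n28,n8} -> (n28, hops=2), (n33, hops=2).
Iteration 3: no outgoing edges from {n28,n33}; recursion stops.
Total rows emitted: 5.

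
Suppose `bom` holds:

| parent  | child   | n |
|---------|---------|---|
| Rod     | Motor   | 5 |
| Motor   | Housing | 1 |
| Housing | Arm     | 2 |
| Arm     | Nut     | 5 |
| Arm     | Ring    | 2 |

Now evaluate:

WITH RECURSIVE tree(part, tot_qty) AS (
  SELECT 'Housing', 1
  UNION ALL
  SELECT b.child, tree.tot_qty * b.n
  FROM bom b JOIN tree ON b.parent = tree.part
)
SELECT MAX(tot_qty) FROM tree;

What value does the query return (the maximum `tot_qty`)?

10

Base: (Housing, tot_qty=1).
Iteration 1: components of {Housing} -> Arm = 1*2 = 2.
Iteration 2: components of {Arm} -> Nut = 2*5 = 10, Ring = 2*2 = 4.
Iteration 3: no further components; recursion stops.
tot_qty values: 1, 2, 10, 4; the maximum is 10.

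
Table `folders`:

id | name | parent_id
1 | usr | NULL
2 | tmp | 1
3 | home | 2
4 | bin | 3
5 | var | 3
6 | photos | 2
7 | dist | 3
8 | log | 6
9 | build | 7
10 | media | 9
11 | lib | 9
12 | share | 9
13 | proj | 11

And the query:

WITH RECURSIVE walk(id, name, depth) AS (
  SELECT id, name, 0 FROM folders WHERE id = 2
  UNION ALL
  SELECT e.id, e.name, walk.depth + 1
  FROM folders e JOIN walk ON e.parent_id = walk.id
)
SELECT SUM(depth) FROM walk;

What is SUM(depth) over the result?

Base: id=2 (tmp) at depth 0.
Iteration 1: rows with parent_id in {2} -> home (id 3, depth 1), photos (id 6, depth 1).
Iteration 2: rows with parent_id in {3,6} -> bin (id 4, depth 2), var (id 5, depth 2), dist (id 7, depth 2), log (id 8, depth 2).
Iteration 3: rows with parent_id in {4,5,7,8} -> build (id 9, depth 3).
Iteration 4: rows with parent_id in {9} -> media (id 10, depth 4), lib (id 11, depth 4), share (id 12, depth 4).
Iteration 5: rows with parent_id in {10,11,12} -> proj (id 13, depth 5).
Iteration 6: no rows with parent_id in {13}; recursion stops.
SUM(depth) = 0 + 1 + 1 + 2 + 2 + 2 + 2 + 3 + 4 + 4 + 4 + 5 = 30.

30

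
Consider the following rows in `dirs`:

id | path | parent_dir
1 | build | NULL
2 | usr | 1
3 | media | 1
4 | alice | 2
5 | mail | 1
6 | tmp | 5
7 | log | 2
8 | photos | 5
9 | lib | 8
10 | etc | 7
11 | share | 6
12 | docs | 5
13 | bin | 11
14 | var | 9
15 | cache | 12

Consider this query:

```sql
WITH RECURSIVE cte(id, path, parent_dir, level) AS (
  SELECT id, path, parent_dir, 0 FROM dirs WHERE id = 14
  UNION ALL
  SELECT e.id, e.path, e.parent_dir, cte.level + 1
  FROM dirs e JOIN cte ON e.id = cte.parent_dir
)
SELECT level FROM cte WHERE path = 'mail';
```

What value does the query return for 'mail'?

Base: id=14 (var), parent_dir=9, level 0.
Iteration 1: join on id=9 -> lib (id 9, parent_dir=8, level 1).
Iteration 2: join on id=8 -> photos (id 8, parent_dir=5, level 2).
Iteration 3: join on id=5 -> mail (id 5, parent_dir=1, level 3).
Iteration 4: join on id=1 -> build (id 1, parent_dir=NULL, level 4).
Iteration 5: parent_dir is NULL; no match; recursion stops.

3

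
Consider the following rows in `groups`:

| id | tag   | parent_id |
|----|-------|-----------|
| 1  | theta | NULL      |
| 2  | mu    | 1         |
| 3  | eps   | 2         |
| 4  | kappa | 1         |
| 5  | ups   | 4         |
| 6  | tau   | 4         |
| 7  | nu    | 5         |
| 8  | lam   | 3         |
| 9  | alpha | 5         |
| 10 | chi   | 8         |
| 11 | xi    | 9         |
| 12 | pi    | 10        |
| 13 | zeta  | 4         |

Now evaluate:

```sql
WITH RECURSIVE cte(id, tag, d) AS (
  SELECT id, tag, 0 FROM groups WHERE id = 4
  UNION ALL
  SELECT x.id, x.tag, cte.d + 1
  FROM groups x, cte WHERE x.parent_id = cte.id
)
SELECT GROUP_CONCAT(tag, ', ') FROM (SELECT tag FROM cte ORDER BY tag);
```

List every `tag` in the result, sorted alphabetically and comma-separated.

Base: id=4 (kappa) at d 0.
Iteration 1: rows with parent_id in {4} -> ups (id 5, d 1), tau (id 6, d 1), zeta (id 13, d 1).
Iteration 2: rows with parent_id in {5,6,13} -> nu (id 7, d 2), alpha (id 9, d 2).
Iteration 3: rows with parent_id in {7,9} -> xi (id 11, d 3).
Iteration 4: no rows with parent_id in {11}; recursion stops.

alpha, kappa, nu, tau, ups, xi, zeta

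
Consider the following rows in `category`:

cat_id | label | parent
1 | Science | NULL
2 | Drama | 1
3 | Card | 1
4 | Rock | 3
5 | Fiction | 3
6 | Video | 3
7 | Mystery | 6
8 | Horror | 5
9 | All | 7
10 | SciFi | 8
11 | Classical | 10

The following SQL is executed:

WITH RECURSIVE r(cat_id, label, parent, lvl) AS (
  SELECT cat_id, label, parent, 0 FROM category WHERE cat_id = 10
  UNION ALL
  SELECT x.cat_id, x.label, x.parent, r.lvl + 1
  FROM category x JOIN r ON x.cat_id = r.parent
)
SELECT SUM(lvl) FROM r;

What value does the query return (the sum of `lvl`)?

10

Base: cat_id=10 (SciFi), parent=8, lvl 0.
Iteration 1: join on cat_id=8 -> Horror (id 8, parent=5, lvl 1).
Iteration 2: join on cat_id=5 -> Fiction (id 5, parent=3, lvl 2).
Iteration 3: join on cat_id=3 -> Card (id 3, parent=1, lvl 3).
Iteration 4: join on cat_id=1 -> Science (id 1, parent=NULL, lvl 4).
Iteration 5: parent is NULL; no match; recursion stops.
SUM(lvl) = 0 + 1 + 2 + 3 + 4 = 10.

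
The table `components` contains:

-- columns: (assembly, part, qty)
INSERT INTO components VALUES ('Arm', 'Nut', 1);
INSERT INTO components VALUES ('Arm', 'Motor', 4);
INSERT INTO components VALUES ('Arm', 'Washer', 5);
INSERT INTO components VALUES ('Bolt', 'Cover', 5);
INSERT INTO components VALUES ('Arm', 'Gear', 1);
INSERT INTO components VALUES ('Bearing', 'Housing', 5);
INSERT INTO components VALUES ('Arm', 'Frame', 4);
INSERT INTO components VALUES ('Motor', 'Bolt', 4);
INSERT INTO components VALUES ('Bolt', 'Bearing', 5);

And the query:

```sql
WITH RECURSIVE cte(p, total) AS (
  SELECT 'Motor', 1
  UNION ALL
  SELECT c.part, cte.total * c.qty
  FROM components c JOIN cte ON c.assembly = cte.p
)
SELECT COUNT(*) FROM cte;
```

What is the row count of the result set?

5

Base: (Motor, total=1).
Iteration 1: components of {Motor} -> Bolt = 1*4 = 4.
Iteration 2: components of {Bolt} -> Bearing = 4*5 = 20, Cover = 4*5 = 20.
Iteration 3: components of {Bearing,Cover} -> Housing = 20*5 = 100.
Iteration 4: no further components; recursion stops.
Total rows emitted: 5.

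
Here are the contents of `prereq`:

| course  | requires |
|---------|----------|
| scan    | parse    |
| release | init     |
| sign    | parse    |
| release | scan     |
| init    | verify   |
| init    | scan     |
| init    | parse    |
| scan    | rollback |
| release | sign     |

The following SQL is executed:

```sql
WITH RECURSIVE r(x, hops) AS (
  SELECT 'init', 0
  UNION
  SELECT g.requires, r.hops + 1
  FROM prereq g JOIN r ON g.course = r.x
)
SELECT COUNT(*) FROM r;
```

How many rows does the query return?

6

Base: (init, hops=0).
Iteration 1: edges from {init} -> (parse, hops=1), (scan, hops=1), (verify, hops=1).
Iteration 2: edges from {parse,scan,verify} -> (parse, hops=2), (rollback, hops=2).
Iteration 3: no outgoing edges from {parse,rollback}; recursion stops.
Total rows emitted: 6.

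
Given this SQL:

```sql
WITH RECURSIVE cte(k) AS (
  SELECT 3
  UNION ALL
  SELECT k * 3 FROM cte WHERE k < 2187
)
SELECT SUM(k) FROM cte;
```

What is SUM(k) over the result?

Base: k=3.
Iteration 1: 3 < 2187 holds -> k = 3 * 3 = 9.
Iteration 2: 9 < 2187 holds -> k = 9 * 3 = 27.
Iteration 3: 27 < 2187 holds -> k = 27 * 3 = 81.
Iteration 4: 81 < 2187 holds -> k = 81 * 3 = 243.
Iteration 5: 243 < 2187 holds -> k = 243 * 3 = 729.
Iteration 6: 729 < 2187 holds -> k = 729 * 3 = 2187.
Iteration 7: 2187 < 2187 fails; recursion stops.
SUM(k) = 3 + 9 + 27 + 81 + 243 + 729 + 2187 = 3279.

3279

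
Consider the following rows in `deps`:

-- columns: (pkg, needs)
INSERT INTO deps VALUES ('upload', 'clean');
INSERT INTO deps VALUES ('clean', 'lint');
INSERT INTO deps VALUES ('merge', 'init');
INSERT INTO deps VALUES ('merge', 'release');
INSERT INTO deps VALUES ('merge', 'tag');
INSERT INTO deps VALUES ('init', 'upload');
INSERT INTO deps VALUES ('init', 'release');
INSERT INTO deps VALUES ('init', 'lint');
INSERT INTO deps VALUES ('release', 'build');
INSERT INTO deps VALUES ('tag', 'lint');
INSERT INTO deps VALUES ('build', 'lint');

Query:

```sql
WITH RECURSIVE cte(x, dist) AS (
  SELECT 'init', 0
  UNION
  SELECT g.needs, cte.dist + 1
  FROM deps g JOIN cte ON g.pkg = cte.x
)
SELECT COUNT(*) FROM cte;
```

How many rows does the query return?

7

Base: (init, dist=0).
Iteration 1: edges from {init} -> (lint, dist=1), (release, dist=1), (upload, dist=1).
Iteration 2: edges from {lint,release,upload} -> (build, dist=2), (clean, dist=2).
Iteration 3: edges from {build,clean} -> (lint, dist=3). [UNION drops 1 duplicate row(s)]
Iteration 4: no outgoing edges from {lint}; recursion stops.
Total rows emitted: 7.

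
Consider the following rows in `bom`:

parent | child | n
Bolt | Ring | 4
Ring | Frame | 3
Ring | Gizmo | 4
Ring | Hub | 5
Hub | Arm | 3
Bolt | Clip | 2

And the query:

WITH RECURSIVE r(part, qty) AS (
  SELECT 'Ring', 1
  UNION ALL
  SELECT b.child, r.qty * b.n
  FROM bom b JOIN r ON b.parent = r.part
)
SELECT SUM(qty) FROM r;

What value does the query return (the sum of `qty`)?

Base: (Ring, qty=1).
Iteration 1: components of {Ring} -> Frame = 1*3 = 3, Gizmo = 1*4 = 4, Hub = 1*5 = 5.
Iteration 2: components of {Frame,Gizmo,Hub} -> Arm = 5*3 = 15.
Iteration 3: no further components; recursion stops.
SUM(qty) = 1 + 3 + 4 + 5 + 15 = 28.

28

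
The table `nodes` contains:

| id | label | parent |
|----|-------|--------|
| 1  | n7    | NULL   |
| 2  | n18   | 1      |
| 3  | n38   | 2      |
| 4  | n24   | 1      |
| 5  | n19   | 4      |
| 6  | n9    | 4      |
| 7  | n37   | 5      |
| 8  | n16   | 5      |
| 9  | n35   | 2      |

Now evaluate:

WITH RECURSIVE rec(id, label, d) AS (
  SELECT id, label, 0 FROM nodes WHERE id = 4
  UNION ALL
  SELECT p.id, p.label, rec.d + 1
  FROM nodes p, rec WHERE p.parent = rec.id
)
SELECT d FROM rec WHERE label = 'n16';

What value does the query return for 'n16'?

Base: id=4 (n24) at d 0.
Iteration 1: rows with parent in {4} -> n19 (id 5, d 1), n9 (id 6, d 1).
Iteration 2: rows with parent in {5,6} -> n37 (id 7, d 2), n16 (id 8, d 2).
Iteration 3: no rows with parent in {7,8}; recursion stops.

2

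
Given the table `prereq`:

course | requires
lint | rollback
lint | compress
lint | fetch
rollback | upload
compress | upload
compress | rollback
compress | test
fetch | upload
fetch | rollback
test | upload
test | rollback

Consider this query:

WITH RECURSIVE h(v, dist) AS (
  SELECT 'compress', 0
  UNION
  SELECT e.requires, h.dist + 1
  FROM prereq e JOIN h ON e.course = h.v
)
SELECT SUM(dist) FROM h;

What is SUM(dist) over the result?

Base: (compress, dist=0).
Iteration 1: edges from {compress} -> (rollback, dist=1), (test, dist=1), (upload, dist=1).
Iteration 2: edges from {rollback,test,upload} -> (rollback, dist=2), (upload, dist=2). [UNION drops 1 duplicate row(s)]
Iteration 3: edges from {rollback,upload} -> (upload, dist=3).
Iteration 4: no outgoing edges from {upload}; recursion stops.
SUM(dist) = 0 + 1 + 1 + 1 + 2 + 2 + 3 = 10.

10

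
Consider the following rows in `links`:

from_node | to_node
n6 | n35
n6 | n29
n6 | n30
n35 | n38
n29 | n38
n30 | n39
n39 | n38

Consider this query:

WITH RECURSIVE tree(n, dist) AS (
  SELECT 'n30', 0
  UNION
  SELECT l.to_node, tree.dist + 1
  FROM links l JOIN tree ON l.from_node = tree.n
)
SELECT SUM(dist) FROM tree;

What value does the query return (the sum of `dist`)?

Base: (n30, dist=0).
Iteration 1: edges from {n30} -> (n39, dist=1).
Iteration 2: edges from {n39} -> (n38, dist=2).
Iteration 3: no outgoing edges from {n38}; recursion stops.
SUM(dist) = 0 + 1 + 2 = 3.

3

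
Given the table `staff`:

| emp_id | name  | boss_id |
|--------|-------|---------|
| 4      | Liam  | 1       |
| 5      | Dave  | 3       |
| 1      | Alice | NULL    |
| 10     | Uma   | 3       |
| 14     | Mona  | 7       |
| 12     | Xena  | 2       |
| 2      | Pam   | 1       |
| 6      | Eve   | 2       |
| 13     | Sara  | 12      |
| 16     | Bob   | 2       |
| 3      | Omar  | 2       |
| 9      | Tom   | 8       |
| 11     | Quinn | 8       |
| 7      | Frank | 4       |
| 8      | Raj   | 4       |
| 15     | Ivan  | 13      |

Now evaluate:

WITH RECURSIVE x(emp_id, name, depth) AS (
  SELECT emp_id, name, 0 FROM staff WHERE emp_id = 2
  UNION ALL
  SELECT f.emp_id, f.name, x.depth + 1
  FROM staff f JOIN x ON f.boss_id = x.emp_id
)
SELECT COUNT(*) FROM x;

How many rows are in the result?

9

Base: emp_id=2 (Pam) at depth 0.
Iteration 1: rows with boss_id in {2} -> Omar (id 3, depth 1), Eve (id 6, depth 1), Xena (id 12, depth 1), Bob (id 16, depth 1).
Iteration 2: rows with boss_id in {3,6,12,16} -> Dave (id 5, depth 2), Uma (id 10, depth 2), Sara (id 13, depth 2).
Iteration 3: rows with boss_id in {5,10,13} -> Ivan (id 15, depth 3).
Iteration 4: no rows with boss_id in {15}; recursion stops.
Total rows emitted: 9.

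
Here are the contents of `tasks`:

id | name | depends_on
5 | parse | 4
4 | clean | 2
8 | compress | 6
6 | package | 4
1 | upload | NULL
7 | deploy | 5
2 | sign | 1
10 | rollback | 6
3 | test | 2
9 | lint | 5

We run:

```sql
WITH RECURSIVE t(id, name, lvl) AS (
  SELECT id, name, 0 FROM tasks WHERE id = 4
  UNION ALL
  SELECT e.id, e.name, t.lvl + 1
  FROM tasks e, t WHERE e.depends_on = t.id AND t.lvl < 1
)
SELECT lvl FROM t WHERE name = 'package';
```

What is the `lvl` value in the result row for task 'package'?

1

Base: id=4 (clean) at lvl 0.
Iteration 1: rows with depends_on in {4} -> parse (id 5, lvl 1), package (id 6, lvl 1).
Iteration 2: lvl < 1 fails for all current rows; recursion stops.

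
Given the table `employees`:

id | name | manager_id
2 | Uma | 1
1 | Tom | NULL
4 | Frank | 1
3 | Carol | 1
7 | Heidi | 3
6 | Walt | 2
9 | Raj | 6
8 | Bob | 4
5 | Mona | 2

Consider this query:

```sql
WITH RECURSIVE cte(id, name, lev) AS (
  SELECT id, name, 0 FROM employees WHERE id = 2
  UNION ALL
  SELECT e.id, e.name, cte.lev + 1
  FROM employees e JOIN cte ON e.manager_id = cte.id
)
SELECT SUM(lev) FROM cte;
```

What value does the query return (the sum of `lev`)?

4

Base: id=2 (Uma) at lev 0.
Iteration 1: rows with manager_id in {2} -> Mona (id 5, lev 1), Walt (id 6, lev 1).
Iteration 2: rows with manager_id in {5,6} -> Raj (id 9, lev 2).
Iteration 3: no rows with manager_id in {9}; recursion stops.
SUM(lev) = 0 + 1 + 1 + 2 = 4.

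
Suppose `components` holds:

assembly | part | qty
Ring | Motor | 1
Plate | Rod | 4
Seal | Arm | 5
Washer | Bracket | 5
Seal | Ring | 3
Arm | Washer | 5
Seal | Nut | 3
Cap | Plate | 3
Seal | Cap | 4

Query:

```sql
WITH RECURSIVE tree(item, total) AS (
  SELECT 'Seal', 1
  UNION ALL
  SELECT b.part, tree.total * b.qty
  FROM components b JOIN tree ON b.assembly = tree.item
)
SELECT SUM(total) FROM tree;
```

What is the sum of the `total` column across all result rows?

229

Base: (Seal, total=1).
Iteration 1: components of {Seal} -> Arm = 1*5 = 5, Cap = 1*4 = 4, Nut = 1*3 = 3, Ring = 1*3 = 3.
Iteration 2: components of {Arm,Cap,Nut,Ring} -> Motor = 3*1 = 3, Plate = 4*3 = 12, Washer = 5*5 = 25.
Iteration 3: components of {Motor,Plate,Washer} -> Bracket = 25*5 = 125, Rod = 12*4 = 48.
Iteration 4: no further components; recursion stops.
SUM(total) = 1 + 5 + 4 + 3 + 3 + 25 + 12 + 3 + 125 + 48 = 229.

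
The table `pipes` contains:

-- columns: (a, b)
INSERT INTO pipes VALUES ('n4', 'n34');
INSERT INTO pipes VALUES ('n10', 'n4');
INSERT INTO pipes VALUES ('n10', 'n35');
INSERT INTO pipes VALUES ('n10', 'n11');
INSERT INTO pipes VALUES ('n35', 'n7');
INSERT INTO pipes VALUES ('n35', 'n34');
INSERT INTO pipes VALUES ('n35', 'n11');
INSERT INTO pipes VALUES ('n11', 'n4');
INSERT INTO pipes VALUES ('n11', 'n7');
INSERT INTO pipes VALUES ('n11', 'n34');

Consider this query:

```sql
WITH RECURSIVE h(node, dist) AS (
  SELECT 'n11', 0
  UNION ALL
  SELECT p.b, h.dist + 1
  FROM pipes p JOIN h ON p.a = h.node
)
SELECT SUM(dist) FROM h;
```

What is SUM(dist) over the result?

5

Base: (n11, dist=0).
Iteration 1: edges from {n11} -> (n34, dist=1), (n4, dist=1), (n7, dist=1).
Iteration 2: edges from {n34,n4,n7} -> (n34, dist=2).
Iteration 3: no outgoing edges from {n34}; recursion stops.
SUM(dist) = 0 + 1 + 1 + 1 + 2 = 5.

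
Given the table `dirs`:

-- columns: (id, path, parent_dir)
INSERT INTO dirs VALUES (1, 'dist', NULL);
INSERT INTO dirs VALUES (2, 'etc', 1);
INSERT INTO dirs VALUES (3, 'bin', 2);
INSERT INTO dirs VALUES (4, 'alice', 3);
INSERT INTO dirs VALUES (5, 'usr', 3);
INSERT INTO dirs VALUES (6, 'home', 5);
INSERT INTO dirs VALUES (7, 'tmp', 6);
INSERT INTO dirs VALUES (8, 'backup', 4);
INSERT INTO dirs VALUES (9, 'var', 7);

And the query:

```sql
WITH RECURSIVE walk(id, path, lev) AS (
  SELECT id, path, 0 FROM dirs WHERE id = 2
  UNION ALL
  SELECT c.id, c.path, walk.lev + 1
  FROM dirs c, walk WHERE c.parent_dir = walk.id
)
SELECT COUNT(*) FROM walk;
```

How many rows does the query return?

Base: id=2 (etc) at lev 0.
Iteration 1: rows with parent_dir in {2} -> bin (id 3, lev 1).
Iteration 2: rows with parent_dir in {3} -> alice (id 4, lev 2), usr (id 5, lev 2).
Iteration 3: rows with parent_dir in {4,5} -> home (id 6, lev 3), backup (id 8, lev 3).
Iteration 4: rows with parent_dir in {6,8} -> tmp (id 7, lev 4).
Iteration 5: rows with parent_dir in {7} -> var (id 9, lev 5).
Iteration 6: no rows with parent_dir in {9}; recursion stops.
Total rows emitted: 8.

8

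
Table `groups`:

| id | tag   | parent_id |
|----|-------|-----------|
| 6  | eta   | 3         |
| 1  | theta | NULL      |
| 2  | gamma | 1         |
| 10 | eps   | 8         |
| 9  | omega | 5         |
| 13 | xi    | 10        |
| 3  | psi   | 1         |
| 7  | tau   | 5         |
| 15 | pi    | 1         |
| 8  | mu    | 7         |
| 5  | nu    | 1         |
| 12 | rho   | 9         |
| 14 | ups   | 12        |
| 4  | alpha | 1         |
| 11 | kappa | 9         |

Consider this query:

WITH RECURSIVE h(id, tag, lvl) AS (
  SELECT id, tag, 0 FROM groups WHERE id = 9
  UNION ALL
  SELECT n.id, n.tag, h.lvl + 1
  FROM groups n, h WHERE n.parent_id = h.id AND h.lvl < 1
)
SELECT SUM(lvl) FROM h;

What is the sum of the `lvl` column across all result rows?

Base: id=9 (omega) at lvl 0.
Iteration 1: rows with parent_id in {9} -> kappa (id 11, lvl 1), rho (id 12, lvl 1).
Iteration 2: lvl < 1 fails for all current rows; recursion stops.
SUM(lvl) = 0 + 1 + 1 = 2.

2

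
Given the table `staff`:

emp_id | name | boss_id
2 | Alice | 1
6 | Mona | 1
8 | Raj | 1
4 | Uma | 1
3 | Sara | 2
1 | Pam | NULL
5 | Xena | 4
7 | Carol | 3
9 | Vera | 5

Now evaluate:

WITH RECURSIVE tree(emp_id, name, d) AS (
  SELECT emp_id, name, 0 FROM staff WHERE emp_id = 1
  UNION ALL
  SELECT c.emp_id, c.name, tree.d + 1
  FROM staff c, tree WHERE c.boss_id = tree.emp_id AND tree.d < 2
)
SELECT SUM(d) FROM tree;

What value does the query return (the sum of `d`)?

Base: emp_id=1 (Pam) at d 0.
Iteration 1: rows with boss_id in {1} -> Alice (id 2, d 1), Uma (id 4, d 1), Mona (id 6, d 1), Raj (id 8, d 1).
Iteration 2: rows with boss_id in {2,4,6,8} -> Sara (id 3, d 2), Xena (id 5, d 2).
Iteration 3: d < 2 fails for all current rows; recursion stops.
SUM(d) = 0 + 1 + 1 + 1 + 1 + 2 + 2 = 8.

8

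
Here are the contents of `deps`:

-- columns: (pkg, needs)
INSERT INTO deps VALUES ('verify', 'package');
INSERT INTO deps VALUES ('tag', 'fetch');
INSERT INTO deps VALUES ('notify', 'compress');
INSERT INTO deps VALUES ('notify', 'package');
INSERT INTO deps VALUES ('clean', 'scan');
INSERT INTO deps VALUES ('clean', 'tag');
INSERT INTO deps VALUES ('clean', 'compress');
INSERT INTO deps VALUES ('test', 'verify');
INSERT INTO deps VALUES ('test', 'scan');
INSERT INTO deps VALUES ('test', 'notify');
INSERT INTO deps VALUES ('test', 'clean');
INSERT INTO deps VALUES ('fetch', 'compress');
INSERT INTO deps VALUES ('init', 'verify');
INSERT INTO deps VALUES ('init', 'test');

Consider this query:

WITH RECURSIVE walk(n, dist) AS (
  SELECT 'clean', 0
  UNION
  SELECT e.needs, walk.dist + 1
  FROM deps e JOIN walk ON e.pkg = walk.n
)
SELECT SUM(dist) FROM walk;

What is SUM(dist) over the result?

Base: (clean, dist=0).
Iteration 1: edges from {clean} -> (compress, dist=1), (scan, dist=1), (tag, dist=1).
Iteration 2: edges from {compress,scan,tag} -> (fetch, dist=2).
Iteration 3: edges from {fetch} -> (compress, dist=3).
Iteration 4: no outgoing edges from {compress}; recursion stops.
SUM(dist) = 0 + 1 + 1 + 1 + 2 + 3 = 8.

8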